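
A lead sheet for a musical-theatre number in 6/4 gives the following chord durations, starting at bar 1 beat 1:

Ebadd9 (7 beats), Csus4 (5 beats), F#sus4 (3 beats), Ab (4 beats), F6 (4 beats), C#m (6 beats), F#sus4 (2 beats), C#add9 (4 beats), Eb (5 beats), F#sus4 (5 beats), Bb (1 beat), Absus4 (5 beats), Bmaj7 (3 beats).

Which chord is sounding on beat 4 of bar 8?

Beat 4 of bar 8 is beat (8−1)×6 + 4 = 46 overall.
Running totals: Ebadd9 ends at 7, Csus4 ends at 12, F#sus4 ends at 15, Ab ends at 19, F6 ends at 23, C#m ends at 29, F#sus4 ends at 31, C#add9 ends at 35, Eb ends at 40, F#sus4 ends at 45, Bb ends at 46.
Beat 46 falls within Bb.

Bb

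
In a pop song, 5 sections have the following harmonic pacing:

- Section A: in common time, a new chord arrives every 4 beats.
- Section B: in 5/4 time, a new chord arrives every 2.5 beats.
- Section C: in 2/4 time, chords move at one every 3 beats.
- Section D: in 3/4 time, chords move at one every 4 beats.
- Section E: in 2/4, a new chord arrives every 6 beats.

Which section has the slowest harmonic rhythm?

Section E

A: 4 beats/bar ÷ 4 beats/chord = 1 chord/bar.
B: 5 beats/bar ÷ 2.5 beats/chord = 2 chords/bar.
C: 2 beats/bar ÷ 3 beats/chord = 2/3 chords/bar.
D: 3 beats/bar ÷ 4 beats/chord = 0.75 chords/bar.
E: 2 beats/bar ÷ 6 beats/chord = 1/3 chords/bar.
Slowest is E at 1/3 chords/bar.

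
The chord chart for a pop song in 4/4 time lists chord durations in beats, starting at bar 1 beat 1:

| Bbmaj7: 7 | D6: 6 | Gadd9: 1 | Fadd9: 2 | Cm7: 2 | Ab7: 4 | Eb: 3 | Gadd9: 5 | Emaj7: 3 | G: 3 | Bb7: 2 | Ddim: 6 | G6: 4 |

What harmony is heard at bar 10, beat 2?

Bb7

Beat 2 of bar 10 is beat (10−1)×4 + 2 = 38 overall.
Running totals: Bbmaj7 ends at 7, D6 ends at 13, Gadd9 ends at 14, Fadd9 ends at 16, Cm7 ends at 18, Ab7 ends at 22, Eb ends at 25, Gadd9 ends at 30, Emaj7 ends at 33, G ends at 36, Bb7 ends at 38.
Beat 38 falls within Bb7.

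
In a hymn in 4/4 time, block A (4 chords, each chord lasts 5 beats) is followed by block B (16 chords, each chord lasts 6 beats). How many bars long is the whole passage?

A: 4 × 5 = 20 beats = 5 bars.
B: 16 × 6 = 96 beats = 24 bars.
Total: 5 + 24 = 29 bars.

29 bars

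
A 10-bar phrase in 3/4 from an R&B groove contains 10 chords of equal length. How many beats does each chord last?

3 beats

10 bars × 3 beats/bar = 30 beats total.
30 beats ÷ 10 chords = 3 beats per chord.
(That is a dotted half note.)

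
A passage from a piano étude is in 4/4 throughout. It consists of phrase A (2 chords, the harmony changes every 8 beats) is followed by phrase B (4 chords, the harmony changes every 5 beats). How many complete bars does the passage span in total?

A: 2 × 8 = 16 beats = 4 bars.
B: 4 × 5 = 20 beats = 5 bars.
Total: 4 + 5 = 9 bars.

9 bars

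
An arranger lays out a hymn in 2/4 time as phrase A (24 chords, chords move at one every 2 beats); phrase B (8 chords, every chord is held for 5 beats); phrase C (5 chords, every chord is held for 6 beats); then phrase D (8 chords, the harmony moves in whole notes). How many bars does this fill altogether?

75 bars

A: 24 × 2 = 48 beats = 24 bars.
B: 8 × 5 = 40 beats = 20 bars.
C: 5 × 6 = 30 beats = 15 bars.
D: 8 × 4 = 32 beats = 16 bars.
Total: 24 + 20 + 15 + 16 = 75 bars.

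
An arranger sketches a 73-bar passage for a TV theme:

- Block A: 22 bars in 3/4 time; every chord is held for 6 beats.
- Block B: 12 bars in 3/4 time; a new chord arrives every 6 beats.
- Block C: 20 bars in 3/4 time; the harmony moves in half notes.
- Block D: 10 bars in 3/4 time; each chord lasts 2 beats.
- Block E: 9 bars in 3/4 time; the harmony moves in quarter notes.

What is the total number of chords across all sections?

89 chords

A has 66 beats and chords last 6 each, so 11 chords.
B has 36 beats and chords last 6 each, so 6 chords.
C has 60 beats and chords last 2 each, so 30 chords.
D has 30 beats and chords last 2 each, so 15 chords.
E has 27 beats and chords last 1 each, so 27 chords.
Total: 11 + 6 + 30 + 15 + 27 = 89.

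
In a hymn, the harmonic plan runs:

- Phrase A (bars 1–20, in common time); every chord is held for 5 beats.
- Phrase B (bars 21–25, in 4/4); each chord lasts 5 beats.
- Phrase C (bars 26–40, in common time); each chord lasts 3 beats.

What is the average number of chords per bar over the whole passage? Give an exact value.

A: 20 × 4 = 80 beats ÷ 5 = 16 chords.
B: 5 × 4 = 20 beats ÷ 5 = 4 chords.
C: 15 × 4 = 60 beats ÷ 3 = 20 chords.
Overall: 40 chords over 40 bars → 40/40 = 1 chords per bar.

1 chords per bar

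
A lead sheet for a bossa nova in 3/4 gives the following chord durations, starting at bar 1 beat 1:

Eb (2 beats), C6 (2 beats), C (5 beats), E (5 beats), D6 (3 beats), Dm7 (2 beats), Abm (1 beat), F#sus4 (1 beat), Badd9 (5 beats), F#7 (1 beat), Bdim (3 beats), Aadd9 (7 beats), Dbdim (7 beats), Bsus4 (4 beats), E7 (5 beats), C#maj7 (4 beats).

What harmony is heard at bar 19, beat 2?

Beat 2 of bar 19 is beat (19−1)×3 + 2 = 56 overall.
Running totals: Eb ends at 2, C6 ends at 4, C ends at 9, E ends at 14, D6 ends at 17, Dm7 ends at 19, Abm ends at 20, F#sus4 ends at 21, Badd9 ends at 26, F#7 ends at 27, Bdim ends at 30, Aadd9 ends at 37, Dbdim ends at 44, Bsus4 ends at 48, E7 ends at 53, C#maj7 ends at 57.
Beat 56 falls within C#maj7.

C#maj7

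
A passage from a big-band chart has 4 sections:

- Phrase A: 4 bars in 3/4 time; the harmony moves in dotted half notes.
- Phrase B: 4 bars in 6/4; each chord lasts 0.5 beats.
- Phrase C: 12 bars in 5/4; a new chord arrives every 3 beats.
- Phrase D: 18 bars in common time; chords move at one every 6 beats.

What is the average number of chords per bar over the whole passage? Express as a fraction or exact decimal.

A: 4 bars of 3 beats is 12 beats; at 3 beats each that's 4 chords.
B: 4 bars of 6 beats is 24 beats; at 0.5 beats each that's 48 chords.
C: 12 bars of 5 beats is 60 beats; at 3 beats each that's 20 chords.
D: 18 bars of 4 beats is 72 beats; at 6 beats each that's 12 chords.
Overall: 84 chords over 38 bars → 84/38 = 42/19 chords per bar.

42/19 chords per bar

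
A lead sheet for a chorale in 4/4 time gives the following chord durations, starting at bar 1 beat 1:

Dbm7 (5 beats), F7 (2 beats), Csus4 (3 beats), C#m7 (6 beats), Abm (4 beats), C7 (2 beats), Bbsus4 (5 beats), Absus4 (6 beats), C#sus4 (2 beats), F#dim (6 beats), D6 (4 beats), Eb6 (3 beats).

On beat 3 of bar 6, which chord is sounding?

Beat 3 of bar 6 is beat (6−1)×4 + 3 = 23 overall.
Running totals: Dbm7 ends at 5, F7 ends at 7, Csus4 ends at 10, C#m7 ends at 16, Abm ends at 20, C7 ends at 22, Bbsus4 ends at 27.
Beat 23 falls within Bbsus4.

Bbsus4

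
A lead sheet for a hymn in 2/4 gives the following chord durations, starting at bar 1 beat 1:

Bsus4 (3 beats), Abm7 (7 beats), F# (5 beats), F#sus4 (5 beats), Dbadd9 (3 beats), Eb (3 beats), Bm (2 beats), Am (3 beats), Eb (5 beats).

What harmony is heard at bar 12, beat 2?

Eb

Beat 2 of bar 12 is beat (12−1)×2 + 2 = 24 overall.
Running totals: Bsus4 ends at 3, Abm7 ends at 10, F# ends at 15, F#sus4 ends at 20, Dbadd9 ends at 23, Eb ends at 26.
Beat 24 falls within Eb.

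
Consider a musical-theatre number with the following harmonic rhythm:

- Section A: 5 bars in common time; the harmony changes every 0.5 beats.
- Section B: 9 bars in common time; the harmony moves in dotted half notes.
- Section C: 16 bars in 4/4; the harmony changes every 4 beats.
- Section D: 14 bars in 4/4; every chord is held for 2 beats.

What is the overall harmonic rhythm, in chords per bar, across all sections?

A: 5 × 4 = 20 beats ÷ 0.5 = 40 chords.
B: 9 × 4 = 36 beats ÷ 3 = 12 chords.
C: 16 × 4 = 64 beats ÷ 4 = 16 chords.
D: 14 × 4 = 56 beats ÷ 2 = 28 chords.
Overall: 96 chords over 44 bars → 96/44 = 24/11 chords per bar.

24/11 chords per bar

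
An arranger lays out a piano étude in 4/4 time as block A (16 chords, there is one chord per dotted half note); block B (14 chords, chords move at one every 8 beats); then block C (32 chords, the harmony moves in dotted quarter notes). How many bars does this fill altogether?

A: 16 × 3 = 48 beats = 12 bars.
B: 14 × 8 = 112 beats = 28 bars.
C: 32 × 1.5 = 48 beats = 12 bars.
Total: 12 + 28 + 12 = 52 bars.

52 bars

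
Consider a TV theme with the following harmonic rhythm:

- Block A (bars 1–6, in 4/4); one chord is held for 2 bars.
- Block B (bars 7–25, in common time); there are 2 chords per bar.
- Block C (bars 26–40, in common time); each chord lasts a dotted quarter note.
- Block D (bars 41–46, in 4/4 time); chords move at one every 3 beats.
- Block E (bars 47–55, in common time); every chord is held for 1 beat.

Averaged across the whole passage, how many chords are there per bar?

A: 6 bars of 4 beats is 24 beats; at 8 beats each that's 3 chords.
B: 19 bars of 4 beats is 76 beats; at 2 beats each that's 38 chords.
C: 15 bars of 4 beats is 60 beats; at 1.5 beats each that's 40 chords.
D: 6 bars of 4 beats is 24 beats; at 3 beats each that's 8 chords.
E: 9 bars of 4 beats is 36 beats; at 1 beat each that's 36 chords.
Overall: 125 chords over 55 bars → 125/55 = 25/11 chords per bar.

25/11 chords per bar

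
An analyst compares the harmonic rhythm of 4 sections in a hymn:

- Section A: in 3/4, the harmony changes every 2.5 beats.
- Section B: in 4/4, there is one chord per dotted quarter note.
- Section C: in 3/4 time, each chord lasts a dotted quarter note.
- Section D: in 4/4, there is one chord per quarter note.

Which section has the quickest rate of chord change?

A: each chord is 2.5 beats in 3/4, so 1.2 per bar.
B: each chord is 1.5 beats in 4/4, so 8/3 per bar.
C: each chord is 1.5 beats in 3/4, so 2 per bar.
D: each chord is 1 beat in 4/4, so 4 per bar.
Fastest is D at 4 chords/bar.

Section D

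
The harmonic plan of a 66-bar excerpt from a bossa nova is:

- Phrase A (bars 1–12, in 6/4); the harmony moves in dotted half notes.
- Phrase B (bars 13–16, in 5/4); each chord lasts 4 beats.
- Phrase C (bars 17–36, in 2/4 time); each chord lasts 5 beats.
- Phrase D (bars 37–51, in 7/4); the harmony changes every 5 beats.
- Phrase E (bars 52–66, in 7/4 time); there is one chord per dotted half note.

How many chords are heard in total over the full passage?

93 chords

A: 12·6 = 72 beats, 72/3 = 24 chords.
B: 4·5 = 20 beats, 20/4 = 5 chords.
C: 20·2 = 40 beats, 40/5 = 8 chords.
D: 15·7 = 105 beats, 105/5 = 21 chords.
E: 15·7 = 105 beats, 105/3 = 35 chords.
Total: 24 + 5 + 8 + 21 + 35 = 93.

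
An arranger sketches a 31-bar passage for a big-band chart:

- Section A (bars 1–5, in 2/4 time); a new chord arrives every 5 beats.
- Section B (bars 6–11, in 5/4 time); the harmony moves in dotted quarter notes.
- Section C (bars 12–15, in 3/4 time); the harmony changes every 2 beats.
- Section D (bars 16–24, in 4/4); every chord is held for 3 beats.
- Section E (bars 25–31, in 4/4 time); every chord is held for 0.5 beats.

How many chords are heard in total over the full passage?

A: 5 bars × 2 beats = 10 beats; 5 beats/chord → 2 chords.
B: 6 bars × 5 beats = 30 beats; 1.5 beats/chord → 20 chords.
C: 4 bars × 3 beats = 12 beats; 2 beats/chord → 6 chords.
D: 9 bars × 4 beats = 36 beats; 3 beats/chord → 12 chords.
E: 7 bars × 4 beats = 28 beats; 0.5 beats/chord → 56 chords.
Total: 2 + 20 + 6 + 12 + 56 = 96.

96 chords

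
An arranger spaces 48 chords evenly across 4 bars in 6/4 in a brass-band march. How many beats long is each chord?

4 bars × 6 beats/bar = 24 beats total.
24 beats ÷ 48 chords = 0.5 beats per chord.
(That is an eighth note.)

0.5 beats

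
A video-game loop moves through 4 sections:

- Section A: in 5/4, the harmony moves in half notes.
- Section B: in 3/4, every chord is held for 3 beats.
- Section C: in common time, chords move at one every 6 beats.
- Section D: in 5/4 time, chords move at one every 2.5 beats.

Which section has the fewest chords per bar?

A: each chord is 2 beats in 5/4, so 2.5 per bar.
B: each chord is 3 beats in 3/4, so 1 per bar.
C: each chord is 6 beats in 4/4, so 2/3 per bar.
D: each chord is 2.5 beats in 5/4, so 2 per bar.
Slowest is C at 2/3 chords/bar.

Section C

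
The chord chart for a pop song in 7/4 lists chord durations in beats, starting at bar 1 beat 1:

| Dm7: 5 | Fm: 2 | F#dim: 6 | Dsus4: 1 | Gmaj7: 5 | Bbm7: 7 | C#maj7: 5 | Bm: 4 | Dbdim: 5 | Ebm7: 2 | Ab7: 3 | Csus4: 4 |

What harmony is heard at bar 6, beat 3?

Dbdim

Beat 3 of bar 6 is beat (6−1)×7 + 3 = 38 overall.
Running totals: Dm7 ends at 5, Fm ends at 7, F#dim ends at 13, Dsus4 ends at 14, Gmaj7 ends at 19, Bbm7 ends at 26, C#maj7 ends at 31, Bm ends at 35, Dbdim ends at 40.
Beat 38 falls within Dbdim.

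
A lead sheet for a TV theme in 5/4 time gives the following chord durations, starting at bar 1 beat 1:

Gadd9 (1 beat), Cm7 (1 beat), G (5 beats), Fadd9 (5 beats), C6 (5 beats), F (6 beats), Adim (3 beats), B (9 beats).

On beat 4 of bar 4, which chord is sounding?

F

Beat 4 of bar 4 is beat (4−1)×5 + 4 = 19 overall.
Running totals: Gadd9 ends at 1, Cm7 ends at 2, G ends at 7, Fadd9 ends at 12, C6 ends at 17, F ends at 23.
Beat 19 falls within F.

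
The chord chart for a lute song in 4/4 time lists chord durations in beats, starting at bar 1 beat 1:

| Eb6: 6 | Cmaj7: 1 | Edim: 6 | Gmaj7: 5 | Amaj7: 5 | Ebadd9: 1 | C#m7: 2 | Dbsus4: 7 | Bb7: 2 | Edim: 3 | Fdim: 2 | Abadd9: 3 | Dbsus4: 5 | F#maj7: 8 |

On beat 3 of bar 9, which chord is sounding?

Bb7

Beat 3 of bar 9 is beat (9−1)×4 + 3 = 35 overall.
Running totals: Eb6 ends at 6, Cmaj7 ends at 7, Edim ends at 13, Gmaj7 ends at 18, Amaj7 ends at 23, Ebadd9 ends at 24, C#m7 ends at 26, Dbsus4 ends at 33, Bb7 ends at 35.
Beat 35 falls within Bb7.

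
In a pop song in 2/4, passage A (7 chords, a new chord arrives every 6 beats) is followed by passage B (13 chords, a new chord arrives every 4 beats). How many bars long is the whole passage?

A: 7 × 6 = 42 beats = 21 bars.
B: 13 × 4 = 52 beats = 26 bars.
Total: 21 + 26 = 47 bars.

47 bars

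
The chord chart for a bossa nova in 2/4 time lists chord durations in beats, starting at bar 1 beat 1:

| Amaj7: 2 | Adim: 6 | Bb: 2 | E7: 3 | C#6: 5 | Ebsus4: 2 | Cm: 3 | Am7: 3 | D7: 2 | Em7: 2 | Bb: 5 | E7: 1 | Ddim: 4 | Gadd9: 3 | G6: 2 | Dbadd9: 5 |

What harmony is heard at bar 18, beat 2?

E7

Beat 2 of bar 18 is beat (18−1)×2 + 2 = 36 overall.
Running totals: Amaj7 ends at 2, Adim ends at 8, Bb ends at 10, E7 ends at 13, C#6 ends at 18, Ebsus4 ends at 20, Cm ends at 23, Am7 ends at 26, D7 ends at 28, Em7 ends at 30, Bb ends at 35, E7 ends at 36.
Beat 36 falls within E7.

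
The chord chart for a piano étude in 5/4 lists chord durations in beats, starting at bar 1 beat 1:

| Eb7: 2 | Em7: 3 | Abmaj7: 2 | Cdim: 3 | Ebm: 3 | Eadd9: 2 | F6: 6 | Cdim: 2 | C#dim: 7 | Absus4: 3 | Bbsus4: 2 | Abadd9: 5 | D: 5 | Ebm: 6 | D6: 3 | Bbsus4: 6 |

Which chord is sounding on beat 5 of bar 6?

Beat 5 of bar 6 is beat (6−1)×5 + 5 = 30 overall.
Running totals: Eb7 ends at 2, Em7 ends at 5, Abmaj7 ends at 7, Cdim ends at 10, Ebm ends at 13, Eadd9 ends at 15, F6 ends at 21, Cdim ends at 23, C#dim ends at 30.
Beat 30 falls within C#dim.

C#dim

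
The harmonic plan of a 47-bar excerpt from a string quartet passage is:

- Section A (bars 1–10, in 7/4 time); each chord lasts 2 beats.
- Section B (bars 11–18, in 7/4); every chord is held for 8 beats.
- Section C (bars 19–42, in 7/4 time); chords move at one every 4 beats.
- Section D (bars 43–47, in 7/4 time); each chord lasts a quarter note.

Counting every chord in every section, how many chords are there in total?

119 chords

A: 10 bars × 7 beats = 70 beats; 2 beats/chord → 35 chords.
B: 8 bars × 7 beats = 56 beats; 8 beats/chord → 7 chords.
C: 24 bars × 7 beats = 168 beats; 4 beats/chord → 42 chords.
D: 5 bars × 7 beats = 35 beats; 1 beat/chord → 35 chords.
Total: 35 + 7 + 42 + 35 = 119.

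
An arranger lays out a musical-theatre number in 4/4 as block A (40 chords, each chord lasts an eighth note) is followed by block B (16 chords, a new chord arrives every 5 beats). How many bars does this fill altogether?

A: 40 × 0.5 = 20 beats = 5 bars.
B: 16 × 5 = 80 beats = 20 bars.
Total: 5 + 20 = 25 bars.

25 bars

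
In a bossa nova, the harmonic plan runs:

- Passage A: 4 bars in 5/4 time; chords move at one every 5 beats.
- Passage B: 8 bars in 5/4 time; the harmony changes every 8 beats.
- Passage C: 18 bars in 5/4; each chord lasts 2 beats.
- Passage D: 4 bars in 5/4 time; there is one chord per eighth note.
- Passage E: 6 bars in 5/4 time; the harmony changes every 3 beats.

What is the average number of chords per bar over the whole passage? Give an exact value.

A: 4 bars of 5 beats is 20 beats; at 5 beats each that's 4 chords.
B: 8 bars of 5 beats is 40 beats; at 8 beats each that's 5 chords.
C: 18 bars of 5 beats is 90 beats; at 2 beats each that's 45 chords.
D: 4 bars of 5 beats is 20 beats; at 0.5 beats each that's 40 chords.
E: 6 bars of 5 beats is 30 beats; at 3 beats each that's 10 chords.
Overall: 104 chords over 40 bars → 104/40 = 2.6 chords per bar.

2.6 chords per bar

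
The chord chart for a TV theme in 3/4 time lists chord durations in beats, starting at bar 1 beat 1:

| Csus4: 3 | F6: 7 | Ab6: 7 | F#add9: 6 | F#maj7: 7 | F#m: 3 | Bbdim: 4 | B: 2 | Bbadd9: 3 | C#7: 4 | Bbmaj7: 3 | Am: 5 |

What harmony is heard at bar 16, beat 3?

Beat 3 of bar 16 is beat (16−1)×3 + 3 = 48 overall.
Running totals: Csus4 ends at 3, F6 ends at 10, Ab6 ends at 17, F#add9 ends at 23, F#maj7 ends at 30, F#m ends at 33, Bbdim ends at 37, B ends at 39, Bbadd9 ends at 42, C#7 ends at 46, Bbmaj7 ends at 49.
Beat 48 falls within Bbmaj7.

Bbmaj7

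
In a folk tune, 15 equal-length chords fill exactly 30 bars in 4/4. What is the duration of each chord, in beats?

30 bars × 4 beats/bar = 120 beats total.
120 beats ÷ 15 chords = 8 beats per chord.

8 beats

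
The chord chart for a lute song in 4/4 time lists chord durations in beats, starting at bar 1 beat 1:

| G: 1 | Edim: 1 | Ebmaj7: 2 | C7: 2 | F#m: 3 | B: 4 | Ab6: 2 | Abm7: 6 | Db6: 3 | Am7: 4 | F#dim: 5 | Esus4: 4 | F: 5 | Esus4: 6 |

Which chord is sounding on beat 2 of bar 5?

Beat 2 of bar 5 is beat (5−1)×4 + 2 = 18 overall.
Running totals: G ends at 1, Edim ends at 2, Ebmaj7 ends at 4, C7 ends at 6, F#m ends at 9, B ends at 13, Ab6 ends at 15, Abm7 ends at 21.
Beat 18 falls within Abm7.

Abm7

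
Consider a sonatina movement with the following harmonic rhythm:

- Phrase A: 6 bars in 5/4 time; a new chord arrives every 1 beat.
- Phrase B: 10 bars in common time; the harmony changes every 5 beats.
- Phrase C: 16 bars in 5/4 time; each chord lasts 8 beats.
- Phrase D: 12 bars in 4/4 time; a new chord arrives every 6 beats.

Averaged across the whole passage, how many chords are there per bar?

14/11 chords per bar

A: 6 bars of 5 beats is 30 beats; at 1 beat each that's 30 chords.
B: 10 bars of 4 beats is 40 beats; at 5 beats each that's 8 chords.
C: 16 bars of 5 beats is 80 beats; at 8 beats each that's 10 chords.
D: 12 bars of 4 beats is 48 beats; at 6 beats each that's 8 chords.
Overall: 56 chords over 44 bars → 56/44 = 14/11 chords per bar.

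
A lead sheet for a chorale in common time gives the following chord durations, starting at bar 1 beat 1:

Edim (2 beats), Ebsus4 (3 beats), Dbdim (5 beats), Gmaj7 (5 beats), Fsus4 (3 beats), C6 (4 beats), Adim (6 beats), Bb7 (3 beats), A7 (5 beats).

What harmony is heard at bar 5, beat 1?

Beat 1 of bar 5 is beat (5−1)×4 + 1 = 17 overall.
Running totals: Edim ends at 2, Ebsus4 ends at 5, Dbdim ends at 10, Gmaj7 ends at 15, Fsus4 ends at 18.
Beat 17 falls within Fsus4.

Fsus4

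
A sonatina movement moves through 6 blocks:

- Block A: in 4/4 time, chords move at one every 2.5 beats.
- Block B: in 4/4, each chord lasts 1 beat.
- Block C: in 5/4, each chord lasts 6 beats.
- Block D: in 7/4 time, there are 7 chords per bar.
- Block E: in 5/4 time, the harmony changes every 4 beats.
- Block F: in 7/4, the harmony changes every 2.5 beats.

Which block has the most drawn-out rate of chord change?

A: each chord is 2.5 beats in 4/4, so 1.6 per bar.
B: each chord is 1 beat in 4/4, so 4 per bar.
C: each chord is 6 beats in 5/4, so 5/6 per bar.
D: each chord is 1 beat in 7/4, so 7 per bar.
E: each chord is 4 beats in 5/4, so 1.25 per bar.
F: each chord is 2.5 beats in 7/4, so 2.8 per bar.
Slowest is C at 5/6 chords/bar.

Block C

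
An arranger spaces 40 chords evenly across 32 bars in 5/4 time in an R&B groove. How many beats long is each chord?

32 bars × 5 beats/bar = 160 beats total.
160 beats ÷ 40 chords = 4 beats per chord.
(That is a whole note.)

4 beats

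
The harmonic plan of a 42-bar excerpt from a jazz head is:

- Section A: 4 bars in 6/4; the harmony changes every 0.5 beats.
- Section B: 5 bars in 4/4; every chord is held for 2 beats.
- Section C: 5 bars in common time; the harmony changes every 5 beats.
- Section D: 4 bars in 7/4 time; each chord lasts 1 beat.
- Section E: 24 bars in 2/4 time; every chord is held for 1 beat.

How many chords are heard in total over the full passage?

138 chords

A: 4 bars × 6 beats = 24 beats; 0.5 beats/chord → 48 chords.
B: 5 bars × 4 beats = 20 beats; 2 beats/chord → 10 chords.
C: 5 bars × 4 beats = 20 beats; 5 beats/chord → 4 chords.
D: 4 bars × 7 beats = 28 beats; 1 beat/chord → 28 chords.
E: 24 bars × 2 beats = 48 beats; 1 beat/chord → 48 chords.
Total: 48 + 10 + 4 + 28 + 48 = 138.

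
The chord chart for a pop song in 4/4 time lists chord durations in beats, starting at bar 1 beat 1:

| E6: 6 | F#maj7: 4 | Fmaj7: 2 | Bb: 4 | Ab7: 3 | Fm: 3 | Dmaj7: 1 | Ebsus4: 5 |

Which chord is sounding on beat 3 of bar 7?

Ebsus4

Beat 3 of bar 7 is beat (7−1)×4 + 3 = 27 overall.
Running totals: E6 ends at 6, F#maj7 ends at 10, Fmaj7 ends at 12, Bb ends at 16, Ab7 ends at 19, Fm ends at 22, Dmaj7 ends at 23, Ebsus4 ends at 28.
Beat 27 falls within Ebsus4.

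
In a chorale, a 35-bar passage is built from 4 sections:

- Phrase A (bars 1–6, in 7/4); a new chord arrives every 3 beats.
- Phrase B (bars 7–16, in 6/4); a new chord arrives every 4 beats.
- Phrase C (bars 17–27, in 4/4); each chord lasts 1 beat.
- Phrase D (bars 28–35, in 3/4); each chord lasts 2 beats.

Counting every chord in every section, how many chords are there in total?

85 chords

A: 6 bars × 7 beats = 42 beats; 3 beats/chord → 14 chords.
B: 10 bars × 6 beats = 60 beats; 4 beats/chord → 15 chords.
C: 11 bars × 4 beats = 44 beats; 1 beat/chord → 44 chords.
D: 8 bars × 3 beats = 24 beats; 2 beats/chord → 12 chords.
Total: 14 + 15 + 44 + 12 = 85.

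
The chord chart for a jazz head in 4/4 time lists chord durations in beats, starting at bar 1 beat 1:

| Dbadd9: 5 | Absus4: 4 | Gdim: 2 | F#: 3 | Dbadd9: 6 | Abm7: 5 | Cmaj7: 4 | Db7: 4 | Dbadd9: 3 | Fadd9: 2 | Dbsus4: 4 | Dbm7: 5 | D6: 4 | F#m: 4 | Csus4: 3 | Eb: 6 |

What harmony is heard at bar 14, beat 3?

F#m

Beat 3 of bar 14 is beat (14−1)×4 + 3 = 55 overall.
Running totals: Dbadd9 ends at 5, Absus4 ends at 9, Gdim ends at 11, F# ends at 14, Dbadd9 ends at 20, Abm7 ends at 25, Cmaj7 ends at 29, Db7 ends at 33, Dbadd9 ends at 36, Fadd9 ends at 38, Dbsus4 ends at 42, Dbm7 ends at 47, D6 ends at 51, F#m ends at 55.
Beat 55 falls within F#m.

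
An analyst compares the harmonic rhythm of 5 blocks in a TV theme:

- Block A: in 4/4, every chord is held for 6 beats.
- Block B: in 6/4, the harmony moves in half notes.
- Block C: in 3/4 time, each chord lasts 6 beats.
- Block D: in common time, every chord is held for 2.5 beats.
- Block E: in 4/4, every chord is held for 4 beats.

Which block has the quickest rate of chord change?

Block B

A: 4 beats/bar ÷ 6 beats/chord = 2/3 chords/bar.
B: 6 beats/bar ÷ 2 beats/chord = 3 chords/bar.
C: 3 beats/bar ÷ 6 beats/chord = 0.5 chords/bar.
D: 4 beats/bar ÷ 2.5 beats/chord = 1.6 chords/bar.
E: 4 beats/bar ÷ 4 beats/chord = 1 chord/bar.
Fastest is B at 3 chords/bar.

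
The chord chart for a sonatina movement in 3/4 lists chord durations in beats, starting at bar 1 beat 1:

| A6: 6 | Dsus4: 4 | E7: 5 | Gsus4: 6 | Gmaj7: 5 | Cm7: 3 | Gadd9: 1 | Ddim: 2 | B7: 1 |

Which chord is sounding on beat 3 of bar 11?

B7

Beat 3 of bar 11 is beat (11−1)×3 + 3 = 33 overall.
Running totals: A6 ends at 6, Dsus4 ends at 10, E7 ends at 15, Gsus4 ends at 21, Gmaj7 ends at 26, Cm7 ends at 29, Gadd9 ends at 30, Ddim ends at 32, B7 ends at 33.
Beat 33 falls within B7.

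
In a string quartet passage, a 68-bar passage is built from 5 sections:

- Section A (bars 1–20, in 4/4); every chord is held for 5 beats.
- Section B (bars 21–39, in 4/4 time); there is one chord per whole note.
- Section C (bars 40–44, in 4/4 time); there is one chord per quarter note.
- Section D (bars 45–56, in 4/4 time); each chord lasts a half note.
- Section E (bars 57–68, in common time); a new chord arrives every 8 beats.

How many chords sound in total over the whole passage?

85 chords

A: 20 bars × 4 beats = 80 beats; 5 beats/chord → 16 chords.
B: 19 bars × 4 beats = 76 beats; 4 beats/chord → 19 chords.
C: 5 bars × 4 beats = 20 beats; 1 beat/chord → 20 chords.
D: 12 bars × 4 beats = 48 beats; 2 beats/chord → 24 chords.
E: 12 bars × 4 beats = 48 beats; 8 beats/chord → 6 chords.
Total: 16 + 19 + 20 + 24 + 6 = 85.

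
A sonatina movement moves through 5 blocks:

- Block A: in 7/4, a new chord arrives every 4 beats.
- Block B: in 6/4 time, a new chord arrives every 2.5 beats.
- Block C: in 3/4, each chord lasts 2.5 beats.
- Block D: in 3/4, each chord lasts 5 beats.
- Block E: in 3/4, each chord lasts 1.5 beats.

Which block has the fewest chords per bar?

A: 7/4 = 1.75 chords/bar.
B: 6/2.5 = 2.4 chords/bar.
C: 3/2.5 = 1.2 chords/bar.
D: 3/5 = 0.6 chords/bar.
E: 3/1.5 = 2 chords/bar.
Slowest is D at 0.6 chords/bar.

Block D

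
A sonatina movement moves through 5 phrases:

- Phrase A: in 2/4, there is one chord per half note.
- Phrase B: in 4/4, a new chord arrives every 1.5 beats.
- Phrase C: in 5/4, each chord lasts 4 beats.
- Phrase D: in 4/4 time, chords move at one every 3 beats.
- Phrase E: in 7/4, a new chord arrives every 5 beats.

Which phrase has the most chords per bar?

A: each chord is 2 beats in 2/4, so 1 per bar.
B: each chord is 1.5 beats in 4/4, so 8/3 per bar.
C: each chord is 4 beats in 5/4, so 1.25 per bar.
D: each chord is 3 beats in 4/4, so 4/3 per bar.
E: each chord is 5 beats in 7/4, so 1.4 per bar.
Fastest is B at 8/3 chords/bar.

Phrase B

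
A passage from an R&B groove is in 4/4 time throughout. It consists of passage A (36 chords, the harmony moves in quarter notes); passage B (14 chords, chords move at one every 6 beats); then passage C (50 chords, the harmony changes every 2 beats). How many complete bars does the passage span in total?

55 bars

A: 36 × 1 = 36 beats = 9 bars.
B: 14 × 6 = 84 beats = 21 bars.
C: 50 × 2 = 100 beats = 25 bars.
Total: 9 + 21 + 25 = 55 bars.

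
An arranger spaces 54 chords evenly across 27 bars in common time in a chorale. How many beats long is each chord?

2 beats

27 bars × 4 beats/bar = 108 beats total.
108 beats ÷ 54 chords = 2 beats per chord.
(That is a half note.)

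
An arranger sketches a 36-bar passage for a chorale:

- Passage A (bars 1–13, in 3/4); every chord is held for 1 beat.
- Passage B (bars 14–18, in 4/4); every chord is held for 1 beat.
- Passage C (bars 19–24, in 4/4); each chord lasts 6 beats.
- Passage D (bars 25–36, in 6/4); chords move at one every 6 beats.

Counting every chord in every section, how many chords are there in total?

A has 39 beats and chords last 1 each, so 39 chords.
B has 20 beats and chords last 1 each, so 20 chords.
C has 24 beats and chords last 6 each, so 4 chords.
D has 72 beats and chords last 6 each, so 12 chords.
Total: 39 + 20 + 4 + 12 = 75.

75 chords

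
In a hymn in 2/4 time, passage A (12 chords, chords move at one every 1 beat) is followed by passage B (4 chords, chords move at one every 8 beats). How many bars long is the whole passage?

A: 12 × 1 = 12 beats = 6 bars.
B: 4 × 8 = 32 beats = 16 bars.
Total: 6 + 16 = 22 bars.

22 bars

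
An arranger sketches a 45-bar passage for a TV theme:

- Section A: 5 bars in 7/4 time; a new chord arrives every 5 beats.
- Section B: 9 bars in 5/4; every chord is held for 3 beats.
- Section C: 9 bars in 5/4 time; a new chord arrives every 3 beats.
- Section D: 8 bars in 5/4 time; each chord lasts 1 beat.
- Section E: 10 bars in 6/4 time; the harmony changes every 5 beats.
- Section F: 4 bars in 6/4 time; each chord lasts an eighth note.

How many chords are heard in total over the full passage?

A: 5·7 = 35 beats, 35/5 = 7 chords.
B: 9·5 = 45 beats, 45/3 = 15 chords.
C: 9·5 = 45 beats, 45/3 = 15 chords.
D: 8·5 = 40 beats, 40/1 = 40 chords.
E: 10·6 = 60 beats, 60/5 = 12 chords.
F: 4·6 = 24 beats, 24/0.5 = 48 chords.
Total: 7 + 15 + 15 + 40 + 12 + 48 = 137.

137 chords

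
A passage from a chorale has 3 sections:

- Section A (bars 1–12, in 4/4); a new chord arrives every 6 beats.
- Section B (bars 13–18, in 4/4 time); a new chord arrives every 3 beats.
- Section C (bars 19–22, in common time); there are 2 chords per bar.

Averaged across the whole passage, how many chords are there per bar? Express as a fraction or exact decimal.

A: 12 × 4 = 48 beats ÷ 6 = 8 chords.
B: 6 × 4 = 24 beats ÷ 3 = 8 chords.
C: 4 × 4 = 16 beats ÷ 2 = 8 chords.
Overall: 24 chords over 22 bars → 24/22 = 12/11 chords per bar.

12/11 chords per bar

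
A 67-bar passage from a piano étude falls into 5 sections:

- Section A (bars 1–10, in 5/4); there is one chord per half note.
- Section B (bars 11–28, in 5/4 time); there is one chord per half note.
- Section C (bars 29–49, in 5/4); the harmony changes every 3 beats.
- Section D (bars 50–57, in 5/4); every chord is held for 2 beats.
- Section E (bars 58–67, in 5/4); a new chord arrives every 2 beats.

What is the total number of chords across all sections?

150 chords

A: 10 bars × 5 beats = 50 beats; 2 beats/chord → 25 chords.
B: 18 bars × 5 beats = 90 beats; 2 beats/chord → 45 chords.
C: 21 bars × 5 beats = 105 beats; 3 beats/chord → 35 chords.
D: 8 bars × 5 beats = 40 beats; 2 beats/chord → 20 chords.
E: 10 bars × 5 beats = 50 beats; 2 beats/chord → 25 chords.
Total: 25 + 45 + 35 + 20 + 25 = 150.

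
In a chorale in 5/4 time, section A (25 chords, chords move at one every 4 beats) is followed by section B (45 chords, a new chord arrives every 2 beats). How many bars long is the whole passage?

38 bars

A: 25 × 4 = 100 beats = 20 bars.
B: 45 × 2 = 90 beats = 18 bars.
Total: 20 + 18 = 38 bars.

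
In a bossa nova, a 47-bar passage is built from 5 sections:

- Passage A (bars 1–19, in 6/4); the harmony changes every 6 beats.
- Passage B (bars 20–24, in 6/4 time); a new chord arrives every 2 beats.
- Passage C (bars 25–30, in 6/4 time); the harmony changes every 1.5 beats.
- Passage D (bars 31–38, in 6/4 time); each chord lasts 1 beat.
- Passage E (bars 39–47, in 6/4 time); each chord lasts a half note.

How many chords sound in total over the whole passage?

A: 19 bars × 6 beats = 114 beats; 6 beats/chord → 19 chords.
B: 5 bars × 6 beats = 30 beats; 2 beats/chord → 15 chords.
C: 6 bars × 6 beats = 36 beats; 1.5 beats/chord → 24 chords.
D: 8 bars × 6 beats = 48 beats; 1 beat/chord → 48 chords.
E: 9 bars × 6 beats = 54 beats; 2 beats/chord → 27 chords.
Total: 19 + 15 + 24 + 48 + 27 = 133.

133 chords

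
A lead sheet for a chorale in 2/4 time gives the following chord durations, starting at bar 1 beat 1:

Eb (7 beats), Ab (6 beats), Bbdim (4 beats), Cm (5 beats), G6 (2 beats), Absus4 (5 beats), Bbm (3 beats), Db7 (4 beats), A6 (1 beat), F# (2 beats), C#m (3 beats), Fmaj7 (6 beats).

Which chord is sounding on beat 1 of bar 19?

A6

Beat 1 of bar 19 is beat (19−1)×2 + 1 = 37 overall.
Running totals: Eb ends at 7, Ab ends at 13, Bbdim ends at 17, Cm ends at 22, G6 ends at 24, Absus4 ends at 29, Bbm ends at 32, Db7 ends at 36, A6 ends at 37.
Beat 37 falls within A6.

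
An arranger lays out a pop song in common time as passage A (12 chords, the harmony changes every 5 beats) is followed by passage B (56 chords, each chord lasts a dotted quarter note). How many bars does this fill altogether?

A: 12 × 5 = 60 beats = 15 bars.
B: 56 × 1.5 = 84 beats = 21 bars.
Total: 15 + 21 = 36 bars.

36 bars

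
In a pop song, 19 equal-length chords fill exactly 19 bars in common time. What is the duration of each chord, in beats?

4 beats

19 bars × 4 beats/bar = 76 beats total.
76 beats ÷ 19 chords = 4 beats per chord.
(That is a whole note.)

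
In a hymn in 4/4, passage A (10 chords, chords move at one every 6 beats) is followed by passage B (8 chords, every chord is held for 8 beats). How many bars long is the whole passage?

31 bars

A: 10 × 6 = 60 beats = 15 bars.
B: 8 × 8 = 64 beats = 16 bars.
Total: 15 + 16 = 31 bars.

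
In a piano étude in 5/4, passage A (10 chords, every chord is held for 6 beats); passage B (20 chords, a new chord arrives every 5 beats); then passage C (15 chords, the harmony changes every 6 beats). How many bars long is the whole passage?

A: 10 × 6 = 60 beats = 12 bars.
B: 20 × 5 = 100 beats = 20 bars.
C: 15 × 6 = 90 beats = 18 bars.
Total: 12 + 20 + 18 = 50 bars.

50 bars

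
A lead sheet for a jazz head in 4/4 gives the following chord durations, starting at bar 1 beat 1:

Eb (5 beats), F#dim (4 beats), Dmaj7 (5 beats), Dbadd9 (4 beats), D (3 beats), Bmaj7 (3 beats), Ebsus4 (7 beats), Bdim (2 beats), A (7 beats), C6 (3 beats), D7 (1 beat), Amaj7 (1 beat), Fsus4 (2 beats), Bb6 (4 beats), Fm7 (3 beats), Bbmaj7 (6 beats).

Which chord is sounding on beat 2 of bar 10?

Beat 2 of bar 10 is beat (10−1)×4 + 2 = 38 overall.
Running totals: Eb ends at 5, F#dim ends at 9, Dmaj7 ends at 14, Dbadd9 ends at 18, D ends at 21, Bmaj7 ends at 24, Ebsus4 ends at 31, Bdim ends at 33, A ends at 40.
Beat 38 falls within A.

A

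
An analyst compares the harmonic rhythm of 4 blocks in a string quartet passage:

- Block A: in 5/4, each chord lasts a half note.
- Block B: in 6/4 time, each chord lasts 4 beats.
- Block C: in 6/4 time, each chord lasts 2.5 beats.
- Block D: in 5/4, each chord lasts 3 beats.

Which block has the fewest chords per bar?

Block B

A: 5/2 = 2.5 chords/bar.
B: 6/4 = 1.5 chords/bar.
C: 6/2.5 = 2.4 chords/bar.
D: 5/3 = 5/3 chords/bar.
Slowest is B at 1.5 chords/bar.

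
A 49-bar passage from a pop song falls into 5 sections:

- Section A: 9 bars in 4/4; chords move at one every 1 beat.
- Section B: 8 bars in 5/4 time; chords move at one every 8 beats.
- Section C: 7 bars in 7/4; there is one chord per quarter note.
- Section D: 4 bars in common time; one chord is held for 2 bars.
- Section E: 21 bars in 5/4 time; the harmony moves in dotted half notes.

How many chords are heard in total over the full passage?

127 chords

A has 36 beats and chords last 1 each, so 36 chords.
B has 40 beats and chords last 8 each, so 5 chords.
C has 49 beats and chords last 1 each, so 49 chords.
D has 16 beats and chords last 8 each, so 2 chords.
E has 105 beats and chords last 3 each, so 35 chords.
Total: 36 + 5 + 49 + 2 + 35 = 127.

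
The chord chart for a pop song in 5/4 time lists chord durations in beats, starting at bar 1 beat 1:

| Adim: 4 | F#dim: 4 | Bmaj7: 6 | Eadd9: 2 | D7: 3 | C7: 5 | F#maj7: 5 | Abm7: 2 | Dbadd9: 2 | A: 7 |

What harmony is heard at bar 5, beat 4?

Beat 4 of bar 5 is beat (5−1)×5 + 4 = 24 overall.
Running totals: Adim ends at 4, F#dim ends at 8, Bmaj7 ends at 14, Eadd9 ends at 16, D7 ends at 19, C7 ends at 24.
Beat 24 falls within C7.

C7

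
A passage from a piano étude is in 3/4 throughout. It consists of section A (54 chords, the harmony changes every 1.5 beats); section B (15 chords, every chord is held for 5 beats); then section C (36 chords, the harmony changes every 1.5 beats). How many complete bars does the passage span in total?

A: 54 × 1.5 = 81 beats = 27 bars.
B: 15 × 5 = 75 beats = 25 bars.
C: 36 × 1.5 = 54 beats = 18 bars.
Total: 27 + 25 + 18 = 70 bars.

70 bars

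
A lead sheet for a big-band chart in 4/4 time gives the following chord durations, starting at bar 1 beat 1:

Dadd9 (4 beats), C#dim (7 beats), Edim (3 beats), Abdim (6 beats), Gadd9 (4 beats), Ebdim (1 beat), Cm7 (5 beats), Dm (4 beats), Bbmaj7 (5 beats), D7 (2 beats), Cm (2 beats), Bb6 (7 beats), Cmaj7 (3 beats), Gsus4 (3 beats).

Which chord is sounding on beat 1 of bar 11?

D7

Beat 1 of bar 11 is beat (11−1)×4 + 1 = 41 overall.
Running totals: Dadd9 ends at 4, C#dim ends at 11, Edim ends at 14, Abdim ends at 20, Gadd9 ends at 24, Ebdim ends at 25, Cm7 ends at 30, Dm ends at 34, Bbmaj7 ends at 39, D7 ends at 41.
Beat 41 falls within D7.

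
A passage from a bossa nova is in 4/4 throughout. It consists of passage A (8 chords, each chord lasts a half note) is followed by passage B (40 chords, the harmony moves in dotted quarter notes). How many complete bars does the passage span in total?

19 bars

A: 8 × 2 = 16 beats = 4 bars.
B: 40 × 1.5 = 60 beats = 15 bars.
Total: 4 + 15 = 19 bars.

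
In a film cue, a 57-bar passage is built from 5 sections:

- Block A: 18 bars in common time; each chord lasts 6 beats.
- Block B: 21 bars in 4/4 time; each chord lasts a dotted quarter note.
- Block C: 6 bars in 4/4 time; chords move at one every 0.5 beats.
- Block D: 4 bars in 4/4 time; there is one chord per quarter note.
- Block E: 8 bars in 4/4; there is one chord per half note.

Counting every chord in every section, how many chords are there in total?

A: 18·4 = 72 beats, 72/6 = 12 chords.
B: 21·4 = 84 beats, 84/1.5 = 56 chords.
C: 6·4 = 24 beats, 24/0.5 = 48 chords.
D: 4·4 = 16 beats, 16/1 = 16 chords.
E: 8·4 = 32 beats, 32/2 = 16 chords.
Total: 12 + 56 + 48 + 16 + 16 = 148.

148 chords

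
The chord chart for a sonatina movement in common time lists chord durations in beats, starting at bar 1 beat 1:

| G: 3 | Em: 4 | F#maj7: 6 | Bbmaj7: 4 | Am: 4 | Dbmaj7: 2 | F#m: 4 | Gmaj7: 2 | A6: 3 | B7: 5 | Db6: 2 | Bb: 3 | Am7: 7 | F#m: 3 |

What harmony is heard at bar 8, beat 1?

Beat 1 of bar 8 is beat (8−1)×4 + 1 = 29 overall.
Running totals: G ends at 3, Em ends at 7, F#maj7 ends at 13, Bbmaj7 ends at 17, Am ends at 21, Dbmaj7 ends at 23, F#m ends at 27, Gmaj7 ends at 29.
Beat 29 falls within Gmaj7.

Gmaj7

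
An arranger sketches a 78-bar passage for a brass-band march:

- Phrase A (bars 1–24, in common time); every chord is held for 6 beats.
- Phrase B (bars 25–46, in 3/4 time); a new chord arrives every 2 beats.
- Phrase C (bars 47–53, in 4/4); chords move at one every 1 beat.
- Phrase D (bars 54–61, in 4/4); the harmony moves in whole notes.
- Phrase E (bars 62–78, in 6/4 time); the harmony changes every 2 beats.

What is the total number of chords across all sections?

136 chords

A has 96 beats and chords last 6 each, so 16 chords.
B has 66 beats and chords last 2 each, so 33 chords.
C has 28 beats and chords last 1 each, so 28 chords.
D has 32 beats and chords last 4 each, so 8 chords.
E has 102 beats and chords last 2 each, so 51 chords.
Total: 16 + 33 + 28 + 8 + 51 = 136.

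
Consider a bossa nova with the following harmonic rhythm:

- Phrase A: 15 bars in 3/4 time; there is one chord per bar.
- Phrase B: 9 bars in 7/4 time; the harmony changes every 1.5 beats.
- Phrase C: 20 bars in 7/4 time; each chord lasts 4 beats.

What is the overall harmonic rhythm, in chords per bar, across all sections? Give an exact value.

23/11 chords per bar

A: 15 × 3 = 45 beats ÷ 3 = 15 chords.
B: 9 × 7 = 63 beats ÷ 1.5 = 42 chords.
C: 20 × 7 = 140 beats ÷ 4 = 35 chords.
Overall: 92 chords over 44 bars → 92/44 = 23/11 chords per bar.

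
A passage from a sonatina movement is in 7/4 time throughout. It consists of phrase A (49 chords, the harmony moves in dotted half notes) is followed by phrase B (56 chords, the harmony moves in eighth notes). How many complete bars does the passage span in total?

25 bars

A: 49 × 3 = 147 beats = 21 bars.
B: 56 × 0.5 = 28 beats = 4 bars.
Total: 21 + 4 = 25 bars.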